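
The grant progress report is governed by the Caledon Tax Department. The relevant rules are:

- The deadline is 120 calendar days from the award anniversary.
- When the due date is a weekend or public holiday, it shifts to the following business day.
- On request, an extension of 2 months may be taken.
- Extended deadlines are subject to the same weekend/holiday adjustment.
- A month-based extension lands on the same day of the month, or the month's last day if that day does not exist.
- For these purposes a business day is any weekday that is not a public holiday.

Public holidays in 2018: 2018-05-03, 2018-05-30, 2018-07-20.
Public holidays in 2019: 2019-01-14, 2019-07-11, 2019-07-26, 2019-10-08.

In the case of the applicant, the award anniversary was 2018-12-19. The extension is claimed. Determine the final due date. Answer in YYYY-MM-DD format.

120 calendar days after 2018-12-19 is 2019-04-18.
2019-04-18 falls on a Thursday, which is a business day, so no adjustment is needed.
The 2 months extension carries 2019-04-18 to 2019-06-18.
2019-06-18 is a Tuesday and not a listed holiday, so it stands.
Final deadline: 2019-06-18.

2019-06-18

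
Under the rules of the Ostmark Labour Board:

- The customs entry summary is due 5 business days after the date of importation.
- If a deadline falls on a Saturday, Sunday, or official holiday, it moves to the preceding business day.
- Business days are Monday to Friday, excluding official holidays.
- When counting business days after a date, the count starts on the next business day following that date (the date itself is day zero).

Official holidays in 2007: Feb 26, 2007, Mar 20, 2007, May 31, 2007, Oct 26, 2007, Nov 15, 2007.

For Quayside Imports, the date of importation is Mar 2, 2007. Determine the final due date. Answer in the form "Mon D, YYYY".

Mar 9, 2007

5 business days after Mar 2, 2007, excluding weekends and holidays, is Mar 9, 2007.
Mar 9, 2007 falls on a Friday, which is a business day, so no adjustment is needed.
Deadline: Mar 9, 2007.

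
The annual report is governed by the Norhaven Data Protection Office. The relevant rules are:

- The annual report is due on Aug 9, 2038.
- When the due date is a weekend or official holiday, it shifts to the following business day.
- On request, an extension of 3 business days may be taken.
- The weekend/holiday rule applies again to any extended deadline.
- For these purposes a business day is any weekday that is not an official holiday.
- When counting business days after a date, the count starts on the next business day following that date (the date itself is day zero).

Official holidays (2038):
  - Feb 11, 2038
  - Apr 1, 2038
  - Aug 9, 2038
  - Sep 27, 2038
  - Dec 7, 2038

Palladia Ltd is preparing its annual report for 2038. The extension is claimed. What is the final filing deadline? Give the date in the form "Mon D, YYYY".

Aug 13, 2038

The stated deadline is Aug 9, 2038.
Aug 9, 2038 is a listed holiday; the next business day is Aug 10, 2038 (Tuesday).
Applying the 3-business-day extension: 3 business days after Aug 10, 2038 is Aug 13, 2038.
Aug 13, 2038 is a Friday and not a listed holiday, so it stands.
Deadline: Aug 13, 2038.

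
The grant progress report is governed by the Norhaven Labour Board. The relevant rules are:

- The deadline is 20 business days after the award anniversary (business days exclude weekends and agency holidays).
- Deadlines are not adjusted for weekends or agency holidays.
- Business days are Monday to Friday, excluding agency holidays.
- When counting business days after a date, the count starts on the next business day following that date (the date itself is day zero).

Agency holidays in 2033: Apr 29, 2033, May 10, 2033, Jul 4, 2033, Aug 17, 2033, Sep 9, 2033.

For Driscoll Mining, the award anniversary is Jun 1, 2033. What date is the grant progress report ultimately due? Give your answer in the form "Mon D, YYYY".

Jun 29, 2033

Counting 20 business days after Jun 1, 2033 (skipping weekends and listed holidays) reaches Jun 29, 2033.
No adjustment is made for weekends or holidays, so Jun 29, 2033 stands.
So the filing is due Jun 29, 2033.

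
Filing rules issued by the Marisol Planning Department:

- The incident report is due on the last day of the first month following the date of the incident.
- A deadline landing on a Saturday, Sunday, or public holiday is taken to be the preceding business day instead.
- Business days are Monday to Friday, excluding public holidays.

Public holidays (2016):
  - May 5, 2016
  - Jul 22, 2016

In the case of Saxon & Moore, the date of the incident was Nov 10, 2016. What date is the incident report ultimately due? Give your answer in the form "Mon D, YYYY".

Dec 30, 2016

1 month after Nov 10, 2016 falls in December 2016; the last day of that month is Dec 31, 2016.
Dec 31, 2016 is a Saturday, so it moves to the preceding business day, Dec 30, 2016 (Friday).
Final deadline: Dec 30, 2016.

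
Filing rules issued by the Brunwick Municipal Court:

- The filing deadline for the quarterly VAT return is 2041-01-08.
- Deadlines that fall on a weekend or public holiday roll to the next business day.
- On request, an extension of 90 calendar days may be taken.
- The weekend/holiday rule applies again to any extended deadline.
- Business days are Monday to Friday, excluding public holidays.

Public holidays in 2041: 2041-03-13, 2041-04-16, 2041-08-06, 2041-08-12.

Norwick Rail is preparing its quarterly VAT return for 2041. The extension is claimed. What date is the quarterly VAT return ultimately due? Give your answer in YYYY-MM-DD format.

2041-04-08

The stated deadline is 2041-01-08.
2041-01-08 (Tuesday) is already a business day.
Add the 90 calendar-day extension to 2041-01-08: 2041-04-08.
2041-04-08 falls on a Monday, which is a business day, so no adjustment is needed.
Deadline: 2041-04-08.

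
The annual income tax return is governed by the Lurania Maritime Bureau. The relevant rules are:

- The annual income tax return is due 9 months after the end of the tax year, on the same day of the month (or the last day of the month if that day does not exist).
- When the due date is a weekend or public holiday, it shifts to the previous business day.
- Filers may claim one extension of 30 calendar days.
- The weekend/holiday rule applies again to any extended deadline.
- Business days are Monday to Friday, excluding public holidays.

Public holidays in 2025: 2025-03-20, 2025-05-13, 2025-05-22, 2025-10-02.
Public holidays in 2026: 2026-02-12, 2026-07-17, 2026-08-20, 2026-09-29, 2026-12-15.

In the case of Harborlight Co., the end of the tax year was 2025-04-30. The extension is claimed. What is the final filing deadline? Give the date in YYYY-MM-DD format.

Moving 9 months forward from 2025-04-30 on the corresponding day gives 2026-01-30.
2026-01-30 (Friday) is already a business day.
Applying the 30-calendar-day extension: 2026-01-30 + 30 days = 2026-03-01.
2026-03-01 is a Sunday; the preceding business day is 2026-02-27 (Friday).
Deadline: 2026-02-27.

2026-02-27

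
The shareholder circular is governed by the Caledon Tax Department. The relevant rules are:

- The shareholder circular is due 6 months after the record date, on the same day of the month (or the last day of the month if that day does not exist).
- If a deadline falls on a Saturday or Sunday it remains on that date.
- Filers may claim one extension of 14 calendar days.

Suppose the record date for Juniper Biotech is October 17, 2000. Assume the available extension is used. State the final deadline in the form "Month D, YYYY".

May 1, 2001

6 months from October 17, 2000 is April 17, 2001.
April 17, 2001 falls on a Tuesday. The rules make no weekend/holiday allowance, so it remains April 17, 2001.
With the 14-day extension, April 17, 2001 becomes May 1, 2001.
May 1, 2001 is a Tuesday; no weekend or holiday adjustment applies.
Deadline: May 1, 2001.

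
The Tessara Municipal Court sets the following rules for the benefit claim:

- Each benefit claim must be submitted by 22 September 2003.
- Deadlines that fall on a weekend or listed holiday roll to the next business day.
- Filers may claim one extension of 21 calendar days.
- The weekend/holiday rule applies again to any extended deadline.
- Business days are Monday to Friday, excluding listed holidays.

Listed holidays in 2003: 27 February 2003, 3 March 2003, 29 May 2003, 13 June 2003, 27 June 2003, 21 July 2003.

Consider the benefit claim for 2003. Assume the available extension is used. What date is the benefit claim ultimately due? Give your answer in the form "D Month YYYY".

13 October 2003

The statutory due date is 22 September 2003.
Since 22 September 2003 is a Monday and not a holiday, the date is unchanged.
The 21-calendar-day extension moves the deadline from 22 September 2003 to 13 October 2003.
Since 13 October 2003 is a Monday and not a holiday, the date is unchanged.
Final deadline: 13 October 2003.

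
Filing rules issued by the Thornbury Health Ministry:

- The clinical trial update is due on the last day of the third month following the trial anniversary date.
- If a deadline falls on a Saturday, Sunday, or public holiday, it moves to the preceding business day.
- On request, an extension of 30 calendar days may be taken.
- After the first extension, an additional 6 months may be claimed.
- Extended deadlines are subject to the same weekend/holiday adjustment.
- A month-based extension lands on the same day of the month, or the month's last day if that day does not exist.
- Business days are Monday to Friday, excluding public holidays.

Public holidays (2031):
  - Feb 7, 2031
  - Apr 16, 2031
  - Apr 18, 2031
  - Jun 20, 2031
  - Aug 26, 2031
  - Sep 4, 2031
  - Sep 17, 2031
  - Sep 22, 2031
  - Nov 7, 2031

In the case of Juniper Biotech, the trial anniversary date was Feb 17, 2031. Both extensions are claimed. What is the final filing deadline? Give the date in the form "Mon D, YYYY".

Dec 26, 2031

The third month after Feb 17, 2031 is May 2031, whose last day is May 31, 2031.
May 31, 2031 falls on a Saturday. Rolling to the preceding business day gives May 30, 2031, a Friday.
With the 30-day extension, May 30, 2031 becomes Jun 29, 2031.
Jun 29, 2031 is a Sunday; the preceding business day is Jun 27, 2031 (Friday).
Applying the 6 months extension: 6 months after Jun 27, 2031 is Dec 27, 2031.
Dec 27, 2031 falls on a Saturday. Rolling to the preceding business day gives Dec 26, 2031, a Friday.
So the filing is due Dec 26, 2031.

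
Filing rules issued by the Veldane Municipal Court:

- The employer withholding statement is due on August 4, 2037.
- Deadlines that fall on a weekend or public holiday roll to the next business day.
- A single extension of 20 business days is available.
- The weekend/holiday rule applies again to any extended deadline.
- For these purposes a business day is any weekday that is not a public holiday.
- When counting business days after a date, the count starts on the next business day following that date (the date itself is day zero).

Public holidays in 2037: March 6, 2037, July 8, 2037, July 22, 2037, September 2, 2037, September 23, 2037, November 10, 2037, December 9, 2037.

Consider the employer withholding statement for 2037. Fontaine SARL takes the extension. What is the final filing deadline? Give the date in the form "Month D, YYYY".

September 1, 2037

The statutory due date is August 4, 2037.
August 4, 2037 is a Tuesday and not a listed holiday, so it stands.
Applying the 20-business-day extension: 20 business days after August 4, 2037 is September 1, 2037.
September 1, 2037 falls on a Tuesday, which is a business day, so no adjustment is needed.
So the filing is due September 1, 2037.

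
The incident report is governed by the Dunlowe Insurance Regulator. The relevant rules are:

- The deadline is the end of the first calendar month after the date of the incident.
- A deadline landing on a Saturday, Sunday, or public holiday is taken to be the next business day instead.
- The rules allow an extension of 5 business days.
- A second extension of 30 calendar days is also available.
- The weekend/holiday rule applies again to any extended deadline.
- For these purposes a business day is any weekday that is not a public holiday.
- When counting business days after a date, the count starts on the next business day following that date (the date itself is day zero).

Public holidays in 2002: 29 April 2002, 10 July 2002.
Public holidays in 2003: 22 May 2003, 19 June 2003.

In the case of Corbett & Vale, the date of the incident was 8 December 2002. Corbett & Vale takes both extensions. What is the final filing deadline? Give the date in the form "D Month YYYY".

1 month after 8 December 2002 is January 2003; that month ends on 31 January 2003.
31 January 2003 falls on a Friday, which is a business day, so no adjustment is needed.
Counting 5 further business days from 31 January 2003 reaches 7 February 2003.
Since 7 February 2003 is a Friday and not a holiday, the date is unchanged.
Applying the 30-calendar-day extension: 7 February 2003 + 30 days = 9 March 2003.
Because 9 March 2003 is a Sunday, the deadline becomes 10 March 2003 (Monday).
Deadline: 10 March 2003.

10 March 2003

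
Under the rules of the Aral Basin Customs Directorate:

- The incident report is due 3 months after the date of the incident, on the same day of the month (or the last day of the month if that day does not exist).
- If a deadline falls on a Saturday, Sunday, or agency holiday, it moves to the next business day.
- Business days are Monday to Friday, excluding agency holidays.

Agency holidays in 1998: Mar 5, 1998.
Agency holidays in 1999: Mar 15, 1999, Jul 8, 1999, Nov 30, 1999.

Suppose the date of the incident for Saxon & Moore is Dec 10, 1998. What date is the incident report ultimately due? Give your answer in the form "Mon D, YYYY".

Moving 3 months forward from Dec 10, 1998 on the corresponding day gives Mar 10, 1999.
Mar 10, 1999 is a Wednesday and not a listed holiday, so it stands.
Deadline: Mar 10, 1999.

Mar 10, 1999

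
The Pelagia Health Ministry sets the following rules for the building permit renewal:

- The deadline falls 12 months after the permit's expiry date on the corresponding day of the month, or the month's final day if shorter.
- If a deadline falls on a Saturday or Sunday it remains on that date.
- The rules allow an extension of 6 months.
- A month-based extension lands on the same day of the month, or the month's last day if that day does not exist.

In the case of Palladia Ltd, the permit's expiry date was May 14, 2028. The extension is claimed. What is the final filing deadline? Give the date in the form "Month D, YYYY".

12 months after May 14, 2028, on the same day of the month, is May 14, 2029.
May 14, 2029 falls on a Monday. The rules make no weekend/holiday allowance, so it remains May 14, 2029.
The 6 months extension carries May 14, 2029 to November 14, 2029.
November 14, 2029 is a Wednesday; no weekend or holiday adjustment applies.
Final deadline: November 14, 2029.

November 14, 2029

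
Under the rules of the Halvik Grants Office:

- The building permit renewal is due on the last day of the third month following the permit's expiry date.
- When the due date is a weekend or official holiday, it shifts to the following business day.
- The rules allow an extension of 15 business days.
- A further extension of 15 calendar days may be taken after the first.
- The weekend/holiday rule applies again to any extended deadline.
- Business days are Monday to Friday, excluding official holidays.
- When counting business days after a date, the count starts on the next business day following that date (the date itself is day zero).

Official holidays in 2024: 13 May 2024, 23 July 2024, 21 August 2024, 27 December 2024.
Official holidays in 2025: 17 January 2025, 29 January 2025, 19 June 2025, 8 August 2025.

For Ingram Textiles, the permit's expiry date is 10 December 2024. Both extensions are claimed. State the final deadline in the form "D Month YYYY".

6 May 2025

3 months after 10 December 2024 is March 2025; that month ends on 31 March 2025.
31 March 2025 is a Monday and not a listed holiday, so it stands.
Applying the 15-business-day extension: 15 business days after 31 March 2025 is 21 April 2025.
21 April 2025 is a Monday and not a listed holiday, so it stands.
The 15-calendar-day extension moves the deadline from 21 April 2025 to 6 May 2025.
Since 6 May 2025 is a Tuesday and not a holiday, the date is unchanged.
The final due date is 6 May 2025.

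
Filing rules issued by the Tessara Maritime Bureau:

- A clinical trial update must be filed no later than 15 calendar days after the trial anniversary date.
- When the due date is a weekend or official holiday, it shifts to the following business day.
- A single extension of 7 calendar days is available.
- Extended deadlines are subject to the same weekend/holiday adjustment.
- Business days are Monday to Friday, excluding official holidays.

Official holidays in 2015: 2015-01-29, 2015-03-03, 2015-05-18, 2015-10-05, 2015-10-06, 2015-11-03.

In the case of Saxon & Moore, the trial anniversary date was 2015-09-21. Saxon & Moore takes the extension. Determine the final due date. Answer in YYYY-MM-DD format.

Adding 15 calendar days to 2015-09-21 gives 2015-10-06.
2015-10-06 falls on a listed holiday. Rolling to the next business day gives 2015-10-07, a Wednesday.
With the 7-day extension, 2015-10-07 becomes 2015-10-14.
2015-10-14 (Wednesday) is already a business day.
The final due date is 2015-10-14.

2015-10-14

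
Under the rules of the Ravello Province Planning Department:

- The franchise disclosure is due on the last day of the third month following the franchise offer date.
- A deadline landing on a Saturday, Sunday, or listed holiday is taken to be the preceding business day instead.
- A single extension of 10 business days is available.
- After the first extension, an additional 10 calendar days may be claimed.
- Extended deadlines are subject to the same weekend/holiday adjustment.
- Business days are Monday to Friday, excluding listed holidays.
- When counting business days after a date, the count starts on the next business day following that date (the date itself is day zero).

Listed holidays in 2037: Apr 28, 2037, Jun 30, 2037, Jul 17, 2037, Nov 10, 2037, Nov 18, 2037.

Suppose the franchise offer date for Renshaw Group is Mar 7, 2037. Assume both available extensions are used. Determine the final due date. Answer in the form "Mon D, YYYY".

Jul 24, 2037

The third month after Mar 7, 2037 is June 2037, whose last day is Jun 30, 2037.
Because Jun 30, 2037 is a listed holiday, the deadline becomes Jun 29, 2037 (Monday).
The 10-business-day extension runs from Jun 29, 2037 to Jul 14, 2037.
Jul 14, 2037 falls on a Tuesday, which is a business day, so no adjustment is needed.
Applying the 10-calendar-day extension: Jul 14, 2037 + 10 days = Jul 24, 2037.
Jul 24, 2037 is a Friday and not a listed holiday, so it stands.
Deadline: Jul 24, 2037.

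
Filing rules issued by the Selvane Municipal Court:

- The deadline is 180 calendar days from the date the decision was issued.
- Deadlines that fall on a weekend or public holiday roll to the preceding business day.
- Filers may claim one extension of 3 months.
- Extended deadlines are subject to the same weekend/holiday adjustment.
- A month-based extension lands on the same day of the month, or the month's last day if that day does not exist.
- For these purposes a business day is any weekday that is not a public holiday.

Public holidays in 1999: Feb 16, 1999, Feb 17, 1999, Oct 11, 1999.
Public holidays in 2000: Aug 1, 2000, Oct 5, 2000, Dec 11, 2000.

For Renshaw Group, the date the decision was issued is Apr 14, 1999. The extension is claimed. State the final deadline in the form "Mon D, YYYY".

Trigger date Apr 14, 1999 + 180 calendar days = Oct 11, 1999.
Because Oct 11, 1999 is a listed holiday, the deadline becomes Oct 8, 1999 (Friday).
Add 3 months to Oct 8, 1999: Jan 8, 2000.
Jan 8, 2000 is a Saturday, so it moves to the preceding business day, Jan 7, 2000 (Friday).
So the filing is due Jan 7, 2000.

Jan 7, 2000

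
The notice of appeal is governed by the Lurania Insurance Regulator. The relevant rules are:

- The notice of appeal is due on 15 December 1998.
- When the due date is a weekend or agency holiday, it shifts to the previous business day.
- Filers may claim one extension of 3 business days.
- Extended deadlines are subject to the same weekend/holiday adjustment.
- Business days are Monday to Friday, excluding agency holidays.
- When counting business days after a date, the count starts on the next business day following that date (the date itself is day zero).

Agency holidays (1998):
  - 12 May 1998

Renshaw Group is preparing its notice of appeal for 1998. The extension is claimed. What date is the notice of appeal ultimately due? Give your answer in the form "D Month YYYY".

The stated deadline is 15 December 1998.
Since 15 December 1998 is a Tuesday and not a holiday, the date is unchanged.
Applying the 3-business-day extension: 3 business days after 15 December 1998 is 18 December 1998.
18 December 1998 is a Friday and not a listed holiday, so it stands.
The final due date is 18 December 1998.

18 December 1998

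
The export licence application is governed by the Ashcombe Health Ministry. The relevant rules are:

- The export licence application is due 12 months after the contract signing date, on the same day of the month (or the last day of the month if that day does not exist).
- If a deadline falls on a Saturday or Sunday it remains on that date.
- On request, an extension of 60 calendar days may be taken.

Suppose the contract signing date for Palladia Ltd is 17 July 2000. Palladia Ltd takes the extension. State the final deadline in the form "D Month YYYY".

15 September 2001

12 months after 17 July 2000, on the same day of the month, is 17 July 2001.
17 July 2001 is a Tuesday; no weekend or holiday adjustment applies.
With the 60-day extension, 17 July 2001 becomes 15 September 2001.
No adjustment is made for weekends or holidays, so 15 September 2001 stands.
Final deadline: 15 September 2001.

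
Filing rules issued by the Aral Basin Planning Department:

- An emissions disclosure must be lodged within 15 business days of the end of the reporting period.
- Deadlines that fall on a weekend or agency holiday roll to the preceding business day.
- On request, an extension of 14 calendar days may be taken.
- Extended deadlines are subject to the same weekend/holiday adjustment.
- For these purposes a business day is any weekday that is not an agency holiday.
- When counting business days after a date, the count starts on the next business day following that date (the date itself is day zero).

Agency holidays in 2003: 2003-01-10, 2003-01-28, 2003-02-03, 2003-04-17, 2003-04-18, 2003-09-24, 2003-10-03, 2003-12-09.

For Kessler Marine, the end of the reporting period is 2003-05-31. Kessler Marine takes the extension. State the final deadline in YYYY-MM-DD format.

Counting 15 business days after 2003-05-31 (skipping weekends and listed holidays) reaches 2003-06-20.
2003-06-20 is a Friday and not a listed holiday, so it stands.
Add the 14 calendar-day extension to 2003-06-20: 2003-07-04.
Since 2003-07-04 is a Friday and not a holiday, the date is unchanged.
Final deadline: 2003-07-04.

2003-07-04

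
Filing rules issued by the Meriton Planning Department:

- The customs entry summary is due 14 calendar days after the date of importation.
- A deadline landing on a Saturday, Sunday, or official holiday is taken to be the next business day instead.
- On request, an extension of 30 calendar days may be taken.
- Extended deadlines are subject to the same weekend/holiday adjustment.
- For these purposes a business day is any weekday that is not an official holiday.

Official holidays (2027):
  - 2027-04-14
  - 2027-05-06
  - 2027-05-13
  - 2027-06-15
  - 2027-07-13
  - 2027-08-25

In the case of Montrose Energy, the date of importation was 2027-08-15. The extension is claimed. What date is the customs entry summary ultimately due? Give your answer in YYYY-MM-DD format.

Trigger date 2027-08-15 + 14 calendar days = 2027-08-29.
2027-08-29 falls on a Sunday. Rolling to the next business day gives 2027-08-30, a Monday.
Add the 30 calendar-day extension to 2027-08-30: 2027-09-29.
Since 2027-09-29 is a Wednesday and not a holiday, the date is unchanged.
Deadline: 2027-09-29.

2027-09-29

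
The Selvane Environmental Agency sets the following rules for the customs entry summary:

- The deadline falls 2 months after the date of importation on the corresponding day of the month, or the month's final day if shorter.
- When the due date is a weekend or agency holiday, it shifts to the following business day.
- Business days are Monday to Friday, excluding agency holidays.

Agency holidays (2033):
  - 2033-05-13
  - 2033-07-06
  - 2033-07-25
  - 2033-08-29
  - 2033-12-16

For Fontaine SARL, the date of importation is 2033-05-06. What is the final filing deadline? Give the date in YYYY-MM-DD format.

2033-07-07

2 months after 2033-05-06, on the same day of the month, is 2033-07-06.
2033-07-06 falls on a listed holiday. Rolling to the next business day gives 2033-07-07, a Thursday.
So the filing is due 2033-07-07.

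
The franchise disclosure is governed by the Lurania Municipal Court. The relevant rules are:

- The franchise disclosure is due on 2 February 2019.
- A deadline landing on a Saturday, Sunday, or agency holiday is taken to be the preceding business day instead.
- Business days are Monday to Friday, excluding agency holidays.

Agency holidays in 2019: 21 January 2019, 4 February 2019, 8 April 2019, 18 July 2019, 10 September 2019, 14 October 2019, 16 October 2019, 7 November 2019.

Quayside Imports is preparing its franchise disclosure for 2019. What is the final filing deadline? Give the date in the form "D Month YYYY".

The stated deadline is 2 February 2019.
2 February 2019 falls on a Saturday. Rolling to the preceding business day gives 1 February 2019, a Friday.
Deadline: 1 February 2019.

1 February 2019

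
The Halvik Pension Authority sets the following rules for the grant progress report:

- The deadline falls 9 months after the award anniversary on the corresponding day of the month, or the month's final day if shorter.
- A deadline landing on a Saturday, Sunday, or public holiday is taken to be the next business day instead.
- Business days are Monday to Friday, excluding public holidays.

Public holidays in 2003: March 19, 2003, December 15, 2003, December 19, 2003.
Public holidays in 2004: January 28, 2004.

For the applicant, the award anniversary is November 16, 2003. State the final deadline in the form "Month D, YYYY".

9 months from November 16, 2003 is August 16, 2004.
August 16, 2004 (Monday) is already a business day.
Final deadline: August 16, 2004.

August 16, 2004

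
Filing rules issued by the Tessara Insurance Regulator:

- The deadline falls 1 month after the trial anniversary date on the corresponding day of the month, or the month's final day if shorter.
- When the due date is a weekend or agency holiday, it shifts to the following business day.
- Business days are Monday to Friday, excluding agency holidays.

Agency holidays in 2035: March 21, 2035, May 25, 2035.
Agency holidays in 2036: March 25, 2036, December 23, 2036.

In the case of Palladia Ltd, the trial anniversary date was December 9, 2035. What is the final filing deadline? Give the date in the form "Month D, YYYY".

1 month after December 9, 2035, on the same day of the month, is January 9, 2036.
Since January 9, 2036 is a Wednesday and not a holiday, the date is unchanged.
So the filing is due January 9, 2036.

January 9, 2036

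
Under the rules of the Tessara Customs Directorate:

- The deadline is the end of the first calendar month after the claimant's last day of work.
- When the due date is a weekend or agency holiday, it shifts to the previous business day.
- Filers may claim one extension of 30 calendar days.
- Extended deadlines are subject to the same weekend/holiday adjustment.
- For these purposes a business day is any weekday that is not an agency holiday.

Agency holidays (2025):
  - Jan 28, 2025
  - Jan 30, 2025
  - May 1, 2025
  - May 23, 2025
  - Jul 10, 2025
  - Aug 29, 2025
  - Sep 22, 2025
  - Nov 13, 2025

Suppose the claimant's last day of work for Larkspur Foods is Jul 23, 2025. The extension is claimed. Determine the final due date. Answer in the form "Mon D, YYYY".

Sep 26, 2025

The first month after Jul 23, 2025 is August 2025, whose last day is Aug 31, 2025.
Aug 31, 2025 is a Sunday, so it moves to the preceding business day, Aug 28, 2025 (Thursday).
Add the 30 calendar-day extension to Aug 28, 2025: Sep 27, 2025.
Because Sep 27, 2025 is a Saturday, the deadline becomes Sep 26, 2025 (Friday).
Deadline: Sep 26, 2025.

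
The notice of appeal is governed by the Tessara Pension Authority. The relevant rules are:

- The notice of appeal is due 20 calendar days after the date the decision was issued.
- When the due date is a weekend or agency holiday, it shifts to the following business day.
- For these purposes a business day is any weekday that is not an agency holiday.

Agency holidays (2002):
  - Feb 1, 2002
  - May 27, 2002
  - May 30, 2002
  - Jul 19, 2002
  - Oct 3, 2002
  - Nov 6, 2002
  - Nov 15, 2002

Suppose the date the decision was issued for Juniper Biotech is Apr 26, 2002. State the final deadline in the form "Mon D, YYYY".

May 16, 2002

20 calendar days after Apr 26, 2002 is May 16, 2002.
May 16, 2002 (Thursday) is already a business day.
Deadline: May 16, 2002.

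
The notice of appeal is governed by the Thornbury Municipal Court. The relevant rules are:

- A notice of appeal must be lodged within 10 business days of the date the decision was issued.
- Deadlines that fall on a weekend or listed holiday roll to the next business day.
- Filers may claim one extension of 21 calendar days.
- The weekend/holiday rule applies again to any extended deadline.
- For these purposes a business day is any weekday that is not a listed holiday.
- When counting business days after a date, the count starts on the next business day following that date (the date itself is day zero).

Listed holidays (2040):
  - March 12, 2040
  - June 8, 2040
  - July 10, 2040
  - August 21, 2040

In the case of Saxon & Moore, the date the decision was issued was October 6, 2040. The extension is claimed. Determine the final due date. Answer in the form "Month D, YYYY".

Counting 10 business days after October 6, 2040 (skipping weekends and listed holidays) reaches October 19, 2040.
October 19, 2040 (Friday) is already a business day.
The 21-calendar-day extension moves the deadline from October 19, 2040 to November 9, 2040.
November 9, 2040 (Friday) is already a business day.
Final deadline: November 9, 2040.

November 9, 2040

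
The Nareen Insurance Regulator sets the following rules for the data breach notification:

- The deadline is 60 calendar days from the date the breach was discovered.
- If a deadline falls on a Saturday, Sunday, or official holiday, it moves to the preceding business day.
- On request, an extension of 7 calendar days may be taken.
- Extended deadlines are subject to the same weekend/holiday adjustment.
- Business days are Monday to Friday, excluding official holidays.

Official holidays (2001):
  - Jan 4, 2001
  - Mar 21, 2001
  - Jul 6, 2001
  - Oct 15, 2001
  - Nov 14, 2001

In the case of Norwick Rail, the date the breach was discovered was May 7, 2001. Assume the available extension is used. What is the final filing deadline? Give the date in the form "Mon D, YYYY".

Jul 12, 2001

From May 7, 2001, 60 calendar days later is Jul 6, 2001.
Jul 6, 2001 falls on a listed holiday. Rolling to the preceding business day gives Jul 5, 2001, a Thursday.
Add the 7 calendar-day extension to Jul 5, 2001: Jul 12, 2001.
Jul 12, 2001 is a Thursday and not a listed holiday, so it stands.
Final deadline: Jul 12, 2001.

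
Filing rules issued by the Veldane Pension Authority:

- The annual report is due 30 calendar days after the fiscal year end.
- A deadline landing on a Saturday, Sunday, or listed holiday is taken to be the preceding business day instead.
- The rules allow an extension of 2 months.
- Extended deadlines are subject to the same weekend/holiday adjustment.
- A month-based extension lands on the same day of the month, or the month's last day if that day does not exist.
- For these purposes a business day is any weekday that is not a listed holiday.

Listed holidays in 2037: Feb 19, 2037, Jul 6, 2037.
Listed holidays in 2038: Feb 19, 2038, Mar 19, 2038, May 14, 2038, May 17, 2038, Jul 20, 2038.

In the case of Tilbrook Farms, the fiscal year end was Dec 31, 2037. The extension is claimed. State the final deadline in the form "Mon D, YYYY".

Mar 29, 2038

Trigger date Dec 31, 2037 + 30 calendar days = Jan 30, 2038.
Because Jan 30, 2038 is a Saturday, the deadline becomes Jan 29, 2038 (Friday).
Add 2 months to Jan 29, 2038: Mar 29, 2038.
Since Mar 29, 2038 is a Monday and not a holiday, the date is unchanged.
Deadline: Mar 29, 2038.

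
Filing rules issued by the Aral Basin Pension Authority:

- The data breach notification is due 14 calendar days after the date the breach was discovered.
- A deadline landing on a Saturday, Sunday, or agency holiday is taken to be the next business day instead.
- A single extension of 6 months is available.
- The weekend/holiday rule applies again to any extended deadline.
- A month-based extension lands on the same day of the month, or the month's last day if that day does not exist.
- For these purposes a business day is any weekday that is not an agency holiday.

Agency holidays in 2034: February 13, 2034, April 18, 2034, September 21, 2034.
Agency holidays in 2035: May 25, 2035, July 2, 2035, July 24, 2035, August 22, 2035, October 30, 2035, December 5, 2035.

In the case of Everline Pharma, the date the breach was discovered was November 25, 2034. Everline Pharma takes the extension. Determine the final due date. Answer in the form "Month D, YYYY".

14 calendar days after November 25, 2034 is December 9, 2034.
December 9, 2034 is a Saturday, so it moves to the next business day, December 11, 2034 (Monday).
Add 6 months to December 11, 2034: June 11, 2035.
Since June 11, 2035 is a Monday and not a holiday, the date is unchanged.
So the filing is due June 11, 2035.

June 11, 2035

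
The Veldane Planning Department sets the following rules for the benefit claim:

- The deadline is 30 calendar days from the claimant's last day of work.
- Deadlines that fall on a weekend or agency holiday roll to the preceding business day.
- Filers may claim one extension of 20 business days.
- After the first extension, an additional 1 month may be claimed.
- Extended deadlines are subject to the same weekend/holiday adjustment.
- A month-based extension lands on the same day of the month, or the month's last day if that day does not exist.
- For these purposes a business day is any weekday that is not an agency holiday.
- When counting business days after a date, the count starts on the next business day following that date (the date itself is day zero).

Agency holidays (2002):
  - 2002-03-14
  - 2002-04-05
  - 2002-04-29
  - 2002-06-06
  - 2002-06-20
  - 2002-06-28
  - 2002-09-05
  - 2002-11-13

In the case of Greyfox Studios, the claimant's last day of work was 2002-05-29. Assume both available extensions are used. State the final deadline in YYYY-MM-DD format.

2002-08-26

From 2002-05-29, 30 calendar days later is 2002-06-28.
2002-06-28 is a listed holiday; the preceding business day is 2002-06-27 (Thursday).
Counting 20 further business days from 2002-06-27 reaches 2002-07-26.
Since 2002-07-26 is a Friday and not a holiday, the date is unchanged.
Add 1 month to 2002-07-26: 2002-08-26.
2002-08-26 is a Monday and not a listed holiday, so it stands.
Deadline: 2002-08-26.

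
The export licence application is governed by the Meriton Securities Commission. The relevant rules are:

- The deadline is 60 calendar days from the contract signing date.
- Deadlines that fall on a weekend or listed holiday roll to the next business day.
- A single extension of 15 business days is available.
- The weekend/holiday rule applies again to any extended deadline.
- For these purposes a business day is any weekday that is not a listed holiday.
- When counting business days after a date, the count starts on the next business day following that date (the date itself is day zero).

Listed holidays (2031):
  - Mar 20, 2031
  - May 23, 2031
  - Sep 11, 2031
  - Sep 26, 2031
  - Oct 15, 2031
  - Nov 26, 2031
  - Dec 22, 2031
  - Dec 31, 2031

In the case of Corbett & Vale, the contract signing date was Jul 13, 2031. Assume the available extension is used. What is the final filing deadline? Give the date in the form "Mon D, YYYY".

Oct 6, 2031

From Jul 13, 2031, 60 calendar days later is Sep 11, 2031.
Sep 11, 2031 is a listed holiday, so it moves to the next business day, Sep 12, 2031 (Friday).
Applying the 15-business-day extension: 15 business days after Sep 12, 2031 is Oct 6, 2031.
Oct 6, 2031 (Monday) is already a business day.
Final deadline: Oct 6, 2031.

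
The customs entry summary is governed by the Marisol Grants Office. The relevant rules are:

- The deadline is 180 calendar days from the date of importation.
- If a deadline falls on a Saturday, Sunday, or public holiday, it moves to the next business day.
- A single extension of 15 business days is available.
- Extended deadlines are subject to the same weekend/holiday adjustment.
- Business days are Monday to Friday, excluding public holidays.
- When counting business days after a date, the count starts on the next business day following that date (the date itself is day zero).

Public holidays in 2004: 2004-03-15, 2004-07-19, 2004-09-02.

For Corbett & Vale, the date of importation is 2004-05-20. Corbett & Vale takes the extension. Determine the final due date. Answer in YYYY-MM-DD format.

2004-12-07

From 2004-05-20, 180 calendar days later is 2004-11-16.
2004-11-16 (Tuesday) is already a business day.
Counting 15 further business days from 2004-11-16 reaches 2004-12-07.
2004-12-07 (Tuesday) is already a business day.
The final due date is 2004-12-07.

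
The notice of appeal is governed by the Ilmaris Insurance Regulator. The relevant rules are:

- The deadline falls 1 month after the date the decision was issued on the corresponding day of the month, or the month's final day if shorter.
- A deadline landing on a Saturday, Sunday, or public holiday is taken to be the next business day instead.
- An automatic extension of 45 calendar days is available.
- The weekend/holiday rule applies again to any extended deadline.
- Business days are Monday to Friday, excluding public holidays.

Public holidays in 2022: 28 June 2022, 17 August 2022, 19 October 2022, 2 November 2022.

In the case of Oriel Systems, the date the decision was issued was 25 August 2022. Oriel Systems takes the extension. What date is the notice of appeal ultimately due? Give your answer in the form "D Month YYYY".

10 November 2022

Moving 1 month forward from 25 August 2022 on the corresponding day gives 25 September 2022.
25 September 2022 is a Sunday, so it moves to the next business day, 26 September 2022 (Monday).
Add the 45 calendar-day extension to 26 September 2022: 10 November 2022.
Since 10 November 2022 is a Thursday and not a holiday, the date is unchanged.
Final deadline: 10 November 2022.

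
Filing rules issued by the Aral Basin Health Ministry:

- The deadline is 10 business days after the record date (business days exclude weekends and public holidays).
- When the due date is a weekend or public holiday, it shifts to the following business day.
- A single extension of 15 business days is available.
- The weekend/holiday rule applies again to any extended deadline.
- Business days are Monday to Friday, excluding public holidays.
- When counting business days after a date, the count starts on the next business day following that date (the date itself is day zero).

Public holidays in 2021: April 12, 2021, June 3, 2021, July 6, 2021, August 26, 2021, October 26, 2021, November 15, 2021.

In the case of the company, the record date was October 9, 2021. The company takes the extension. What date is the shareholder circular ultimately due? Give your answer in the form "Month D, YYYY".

November 16, 2021

Starting the day after October 9, 2021 and counting 10 business days lands on October 22, 2021.
October 22, 2021 (Friday) is already a business day.
The 15-business-day extension runs from October 22, 2021 to November 16, 2021.
November 16, 2021 (Tuesday) is already a business day.
So the filing is due November 16, 2021.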